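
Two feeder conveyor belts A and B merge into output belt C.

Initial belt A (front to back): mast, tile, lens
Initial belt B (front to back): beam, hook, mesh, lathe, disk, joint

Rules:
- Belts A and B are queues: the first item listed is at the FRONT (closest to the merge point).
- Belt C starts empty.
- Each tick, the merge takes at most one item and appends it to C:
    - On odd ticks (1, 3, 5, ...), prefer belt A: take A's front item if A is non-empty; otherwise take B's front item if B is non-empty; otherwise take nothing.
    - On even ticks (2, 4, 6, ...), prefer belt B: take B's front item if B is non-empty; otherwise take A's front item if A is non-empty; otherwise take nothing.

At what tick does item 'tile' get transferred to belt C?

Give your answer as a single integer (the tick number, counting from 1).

Answer: 3

Derivation:
Tick 1: prefer A, take mast from A; A=[tile,lens] B=[beam,hook,mesh,lathe,disk,joint] C=[mast]
Tick 2: prefer B, take beam from B; A=[tile,lens] B=[hook,mesh,lathe,disk,joint] C=[mast,beam]
Tick 3: prefer A, take tile from A; A=[lens] B=[hook,mesh,lathe,disk,joint] C=[mast,beam,tile]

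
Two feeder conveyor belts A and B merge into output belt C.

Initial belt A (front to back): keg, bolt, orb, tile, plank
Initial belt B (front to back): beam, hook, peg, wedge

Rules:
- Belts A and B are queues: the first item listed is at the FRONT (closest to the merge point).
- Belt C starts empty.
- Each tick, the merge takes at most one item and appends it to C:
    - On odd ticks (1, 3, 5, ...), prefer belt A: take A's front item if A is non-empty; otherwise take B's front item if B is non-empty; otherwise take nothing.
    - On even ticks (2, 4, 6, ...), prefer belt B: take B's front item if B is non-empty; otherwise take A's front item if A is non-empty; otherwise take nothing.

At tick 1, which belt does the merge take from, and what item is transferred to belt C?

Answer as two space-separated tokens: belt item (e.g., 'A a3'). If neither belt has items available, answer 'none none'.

Answer: A keg

Derivation:
Tick 1: prefer A, take keg from A; A=[bolt,orb,tile,plank] B=[beam,hook,peg,wedge] C=[keg]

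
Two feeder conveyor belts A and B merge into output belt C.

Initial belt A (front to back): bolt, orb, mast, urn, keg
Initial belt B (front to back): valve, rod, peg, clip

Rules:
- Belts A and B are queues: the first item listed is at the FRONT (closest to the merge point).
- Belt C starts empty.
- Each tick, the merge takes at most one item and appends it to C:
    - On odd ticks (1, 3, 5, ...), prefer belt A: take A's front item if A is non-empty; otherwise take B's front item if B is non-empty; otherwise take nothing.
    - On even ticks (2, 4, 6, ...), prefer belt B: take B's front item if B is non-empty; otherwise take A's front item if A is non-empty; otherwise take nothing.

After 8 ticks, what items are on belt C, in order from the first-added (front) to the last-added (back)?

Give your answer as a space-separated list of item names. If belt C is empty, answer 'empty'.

Tick 1: prefer A, take bolt from A; A=[orb,mast,urn,keg] B=[valve,rod,peg,clip] C=[bolt]
Tick 2: prefer B, take valve from B; A=[orb,mast,urn,keg] B=[rod,peg,clip] C=[bolt,valve]
Tick 3: prefer A, take orb from A; A=[mast,urn,keg] B=[rod,peg,clip] C=[bolt,valve,orb]
Tick 4: prefer B, take rod from B; A=[mast,urn,keg] B=[peg,clip] C=[bolt,valve,orb,rod]
Tick 5: prefer A, take mast from A; A=[urn,keg] B=[peg,clip] C=[bolt,valve,orb,rod,mast]
Tick 6: prefer B, take peg from B; A=[urn,keg] B=[clip] C=[bolt,valve,orb,rod,mast,peg]
Tick 7: prefer A, take urn from A; A=[keg] B=[clip] C=[bolt,valve,orb,rod,mast,peg,urn]
Tick 8: prefer B, take clip from B; A=[keg] B=[-] C=[bolt,valve,orb,rod,mast,peg,urn,clip]

Answer: bolt valve orb rod mast peg urn clip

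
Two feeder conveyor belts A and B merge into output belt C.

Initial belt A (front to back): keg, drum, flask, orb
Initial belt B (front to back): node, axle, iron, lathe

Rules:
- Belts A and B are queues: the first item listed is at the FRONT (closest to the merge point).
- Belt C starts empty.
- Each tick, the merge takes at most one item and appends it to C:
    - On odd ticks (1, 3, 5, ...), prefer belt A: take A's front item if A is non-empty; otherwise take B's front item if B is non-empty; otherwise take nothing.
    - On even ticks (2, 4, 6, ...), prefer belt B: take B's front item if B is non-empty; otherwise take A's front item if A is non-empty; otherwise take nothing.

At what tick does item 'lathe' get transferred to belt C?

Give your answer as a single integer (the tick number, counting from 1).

Answer: 8

Derivation:
Tick 1: prefer A, take keg from A; A=[drum,flask,orb] B=[node,axle,iron,lathe] C=[keg]
Tick 2: prefer B, take node from B; A=[drum,flask,orb] B=[axle,iron,lathe] C=[keg,node]
Tick 3: prefer A, take drum from A; A=[flask,orb] B=[axle,iron,lathe] C=[keg,node,drum]
Tick 4: prefer B, take axle from B; A=[flask,orb] B=[iron,lathe] C=[keg,node,drum,axle]
Tick 5: prefer A, take flask from A; A=[orb] B=[iron,lathe] C=[keg,node,drum,axle,flask]
Tick 6: prefer B, take iron from B; A=[orb] B=[lathe] C=[keg,node,drum,axle,flask,iron]
Tick 7: prefer A, take orb from A; A=[-] B=[lathe] C=[keg,node,drum,axle,flask,iron,orb]
Tick 8: prefer B, take lathe from B; A=[-] B=[-] C=[keg,node,drum,axle,flask,iron,orb,lathe]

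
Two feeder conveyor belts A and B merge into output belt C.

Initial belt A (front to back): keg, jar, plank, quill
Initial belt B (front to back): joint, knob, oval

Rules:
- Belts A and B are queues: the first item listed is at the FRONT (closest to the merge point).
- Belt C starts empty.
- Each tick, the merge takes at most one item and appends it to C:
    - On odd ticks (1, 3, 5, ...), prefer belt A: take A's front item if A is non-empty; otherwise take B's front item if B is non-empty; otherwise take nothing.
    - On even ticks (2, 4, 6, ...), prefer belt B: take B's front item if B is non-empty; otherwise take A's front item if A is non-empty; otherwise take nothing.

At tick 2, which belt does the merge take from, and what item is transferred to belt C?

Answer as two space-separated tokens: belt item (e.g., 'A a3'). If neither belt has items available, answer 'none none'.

Answer: B joint

Derivation:
Tick 1: prefer A, take keg from A; A=[jar,plank,quill] B=[joint,knob,oval] C=[keg]
Tick 2: prefer B, take joint from B; A=[jar,plank,quill] B=[knob,oval] C=[keg,joint]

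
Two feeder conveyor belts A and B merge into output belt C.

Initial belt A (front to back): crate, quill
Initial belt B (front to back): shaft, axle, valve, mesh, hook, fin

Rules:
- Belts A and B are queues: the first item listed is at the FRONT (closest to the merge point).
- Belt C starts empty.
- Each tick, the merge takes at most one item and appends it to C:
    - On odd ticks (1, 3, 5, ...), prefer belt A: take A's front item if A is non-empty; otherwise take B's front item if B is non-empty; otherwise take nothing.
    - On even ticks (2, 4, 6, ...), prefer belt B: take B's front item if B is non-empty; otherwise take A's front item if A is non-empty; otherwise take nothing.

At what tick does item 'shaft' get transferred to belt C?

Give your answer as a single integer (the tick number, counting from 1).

Tick 1: prefer A, take crate from A; A=[quill] B=[shaft,axle,valve,mesh,hook,fin] C=[crate]
Tick 2: prefer B, take shaft from B; A=[quill] B=[axle,valve,mesh,hook,fin] C=[crate,shaft]

Answer: 2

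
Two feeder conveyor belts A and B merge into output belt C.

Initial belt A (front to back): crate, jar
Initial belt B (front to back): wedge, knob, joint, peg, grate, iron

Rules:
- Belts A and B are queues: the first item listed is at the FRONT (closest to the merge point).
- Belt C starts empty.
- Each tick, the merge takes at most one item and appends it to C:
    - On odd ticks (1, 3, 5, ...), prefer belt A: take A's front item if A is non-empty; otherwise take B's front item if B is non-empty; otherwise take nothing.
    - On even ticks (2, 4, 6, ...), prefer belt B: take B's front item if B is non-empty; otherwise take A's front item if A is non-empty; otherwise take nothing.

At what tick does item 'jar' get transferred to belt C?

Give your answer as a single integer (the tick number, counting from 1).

Tick 1: prefer A, take crate from A; A=[jar] B=[wedge,knob,joint,peg,grate,iron] C=[crate]
Tick 2: prefer B, take wedge from B; A=[jar] B=[knob,joint,peg,grate,iron] C=[crate,wedge]
Tick 3: prefer A, take jar from A; A=[-] B=[knob,joint,peg,grate,iron] C=[crate,wedge,jar]

Answer: 3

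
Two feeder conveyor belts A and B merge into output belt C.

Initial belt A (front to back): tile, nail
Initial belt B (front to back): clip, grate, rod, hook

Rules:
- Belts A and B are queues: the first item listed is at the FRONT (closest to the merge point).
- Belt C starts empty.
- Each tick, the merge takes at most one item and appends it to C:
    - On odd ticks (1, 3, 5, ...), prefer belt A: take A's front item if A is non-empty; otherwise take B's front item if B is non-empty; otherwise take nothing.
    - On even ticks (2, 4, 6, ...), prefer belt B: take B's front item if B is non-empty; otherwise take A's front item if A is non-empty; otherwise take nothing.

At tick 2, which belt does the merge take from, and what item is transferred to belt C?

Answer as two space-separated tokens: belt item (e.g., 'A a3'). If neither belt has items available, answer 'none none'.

Answer: B clip

Derivation:
Tick 1: prefer A, take tile from A; A=[nail] B=[clip,grate,rod,hook] C=[tile]
Tick 2: prefer B, take clip from B; A=[nail] B=[grate,rod,hook] C=[tile,clip]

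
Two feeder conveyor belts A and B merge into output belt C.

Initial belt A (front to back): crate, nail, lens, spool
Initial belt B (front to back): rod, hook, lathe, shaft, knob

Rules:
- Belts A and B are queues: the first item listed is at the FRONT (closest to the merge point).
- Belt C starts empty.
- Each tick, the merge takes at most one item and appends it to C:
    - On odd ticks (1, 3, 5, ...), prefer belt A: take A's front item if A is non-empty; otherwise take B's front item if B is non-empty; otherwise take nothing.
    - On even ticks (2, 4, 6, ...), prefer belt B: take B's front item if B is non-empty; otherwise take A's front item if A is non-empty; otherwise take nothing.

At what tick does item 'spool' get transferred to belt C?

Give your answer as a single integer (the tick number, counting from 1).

Answer: 7

Derivation:
Tick 1: prefer A, take crate from A; A=[nail,lens,spool] B=[rod,hook,lathe,shaft,knob] C=[crate]
Tick 2: prefer B, take rod from B; A=[nail,lens,spool] B=[hook,lathe,shaft,knob] C=[crate,rod]
Tick 3: prefer A, take nail from A; A=[lens,spool] B=[hook,lathe,shaft,knob] C=[crate,rod,nail]
Tick 4: prefer B, take hook from B; A=[lens,spool] B=[lathe,shaft,knob] C=[crate,rod,nail,hook]
Tick 5: prefer A, take lens from A; A=[spool] B=[lathe,shaft,knob] C=[crate,rod,nail,hook,lens]
Tick 6: prefer B, take lathe from B; A=[spool] B=[shaft,knob] C=[crate,rod,nail,hook,lens,lathe]
Tick 7: prefer A, take spool from A; A=[-] B=[shaft,knob] C=[crate,rod,nail,hook,lens,lathe,spool]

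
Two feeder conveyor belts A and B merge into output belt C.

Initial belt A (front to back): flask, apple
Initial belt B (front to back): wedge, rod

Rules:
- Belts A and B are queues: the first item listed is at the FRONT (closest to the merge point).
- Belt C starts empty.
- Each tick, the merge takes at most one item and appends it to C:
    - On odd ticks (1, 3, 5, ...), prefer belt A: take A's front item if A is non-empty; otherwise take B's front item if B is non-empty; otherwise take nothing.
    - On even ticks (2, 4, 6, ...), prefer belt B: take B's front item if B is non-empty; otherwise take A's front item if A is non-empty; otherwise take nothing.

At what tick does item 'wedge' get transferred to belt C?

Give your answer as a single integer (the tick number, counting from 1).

Answer: 2

Derivation:
Tick 1: prefer A, take flask from A; A=[apple] B=[wedge,rod] C=[flask]
Tick 2: prefer B, take wedge from B; A=[apple] B=[rod] C=[flask,wedge]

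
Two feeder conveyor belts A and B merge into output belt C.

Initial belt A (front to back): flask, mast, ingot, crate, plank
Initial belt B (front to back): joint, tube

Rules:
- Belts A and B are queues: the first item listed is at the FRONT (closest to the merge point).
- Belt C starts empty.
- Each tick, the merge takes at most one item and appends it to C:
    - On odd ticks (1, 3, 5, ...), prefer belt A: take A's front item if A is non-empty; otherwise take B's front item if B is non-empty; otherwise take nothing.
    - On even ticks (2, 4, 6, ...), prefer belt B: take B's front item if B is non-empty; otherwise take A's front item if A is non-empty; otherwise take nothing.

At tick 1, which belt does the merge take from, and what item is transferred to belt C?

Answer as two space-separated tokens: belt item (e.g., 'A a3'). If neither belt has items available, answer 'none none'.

Answer: A flask

Derivation:
Tick 1: prefer A, take flask from A; A=[mast,ingot,crate,plank] B=[joint,tube] C=[flask]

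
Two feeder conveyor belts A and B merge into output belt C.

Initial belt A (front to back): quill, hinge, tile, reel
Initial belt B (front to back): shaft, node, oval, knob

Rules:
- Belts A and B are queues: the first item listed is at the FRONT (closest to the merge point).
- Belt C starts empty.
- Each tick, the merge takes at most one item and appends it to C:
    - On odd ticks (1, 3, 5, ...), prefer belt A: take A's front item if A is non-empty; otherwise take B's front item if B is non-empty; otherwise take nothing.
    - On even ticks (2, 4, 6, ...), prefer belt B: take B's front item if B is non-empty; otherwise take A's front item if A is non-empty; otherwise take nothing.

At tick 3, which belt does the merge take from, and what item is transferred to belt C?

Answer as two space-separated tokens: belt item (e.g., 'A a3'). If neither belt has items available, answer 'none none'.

Tick 1: prefer A, take quill from A; A=[hinge,tile,reel] B=[shaft,node,oval,knob] C=[quill]
Tick 2: prefer B, take shaft from B; A=[hinge,tile,reel] B=[node,oval,knob] C=[quill,shaft]
Tick 3: prefer A, take hinge from A; A=[tile,reel] B=[node,oval,knob] C=[quill,shaft,hinge]

Answer: A hinge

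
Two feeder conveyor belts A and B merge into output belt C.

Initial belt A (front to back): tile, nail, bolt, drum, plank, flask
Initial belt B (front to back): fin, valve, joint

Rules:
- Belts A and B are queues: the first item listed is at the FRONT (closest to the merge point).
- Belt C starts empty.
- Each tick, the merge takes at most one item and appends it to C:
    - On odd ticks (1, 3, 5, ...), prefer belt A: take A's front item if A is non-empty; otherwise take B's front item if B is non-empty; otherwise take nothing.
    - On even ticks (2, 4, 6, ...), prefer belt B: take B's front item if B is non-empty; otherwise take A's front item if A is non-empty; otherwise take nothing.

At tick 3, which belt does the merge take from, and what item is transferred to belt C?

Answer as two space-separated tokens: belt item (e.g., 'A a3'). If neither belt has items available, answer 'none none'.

Answer: A nail

Derivation:
Tick 1: prefer A, take tile from A; A=[nail,bolt,drum,plank,flask] B=[fin,valve,joint] C=[tile]
Tick 2: prefer B, take fin from B; A=[nail,bolt,drum,plank,flask] B=[valve,joint] C=[tile,fin]
Tick 3: prefer A, take nail from A; A=[bolt,drum,plank,flask] B=[valve,joint] C=[tile,fin,nail]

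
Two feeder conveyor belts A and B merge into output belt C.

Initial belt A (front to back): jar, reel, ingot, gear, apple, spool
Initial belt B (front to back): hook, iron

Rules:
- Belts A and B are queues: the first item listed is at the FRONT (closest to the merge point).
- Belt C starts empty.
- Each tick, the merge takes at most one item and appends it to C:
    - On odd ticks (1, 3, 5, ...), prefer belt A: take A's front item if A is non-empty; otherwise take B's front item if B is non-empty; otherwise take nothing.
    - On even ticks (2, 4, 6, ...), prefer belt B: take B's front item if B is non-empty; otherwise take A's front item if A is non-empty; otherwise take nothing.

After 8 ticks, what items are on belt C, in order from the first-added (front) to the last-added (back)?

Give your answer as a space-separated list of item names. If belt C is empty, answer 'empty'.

Answer: jar hook reel iron ingot gear apple spool

Derivation:
Tick 1: prefer A, take jar from A; A=[reel,ingot,gear,apple,spool] B=[hook,iron] C=[jar]
Tick 2: prefer B, take hook from B; A=[reel,ingot,gear,apple,spool] B=[iron] C=[jar,hook]
Tick 3: prefer A, take reel from A; A=[ingot,gear,apple,spool] B=[iron] C=[jar,hook,reel]
Tick 4: prefer B, take iron from B; A=[ingot,gear,apple,spool] B=[-] C=[jar,hook,reel,iron]
Tick 5: prefer A, take ingot from A; A=[gear,apple,spool] B=[-] C=[jar,hook,reel,iron,ingot]
Tick 6: prefer B, take gear from A; A=[apple,spool] B=[-] C=[jar,hook,reel,iron,ingot,gear]
Tick 7: prefer A, take apple from A; A=[spool] B=[-] C=[jar,hook,reel,iron,ingot,gear,apple]
Tick 8: prefer B, take spool from A; A=[-] B=[-] C=[jar,hook,reel,iron,ingot,gear,apple,spool]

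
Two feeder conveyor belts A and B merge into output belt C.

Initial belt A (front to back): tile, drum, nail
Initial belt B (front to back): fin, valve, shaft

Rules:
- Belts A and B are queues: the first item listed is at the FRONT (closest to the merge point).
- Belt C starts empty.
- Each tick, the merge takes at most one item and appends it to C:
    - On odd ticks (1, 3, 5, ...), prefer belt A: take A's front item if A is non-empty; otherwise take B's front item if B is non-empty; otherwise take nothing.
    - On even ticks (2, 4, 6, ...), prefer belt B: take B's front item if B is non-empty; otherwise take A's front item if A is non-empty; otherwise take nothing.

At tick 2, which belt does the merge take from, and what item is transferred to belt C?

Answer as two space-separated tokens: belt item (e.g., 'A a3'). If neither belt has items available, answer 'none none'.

Tick 1: prefer A, take tile from A; A=[drum,nail] B=[fin,valve,shaft] C=[tile]
Tick 2: prefer B, take fin from B; A=[drum,nail] B=[valve,shaft] C=[tile,fin]

Answer: B fin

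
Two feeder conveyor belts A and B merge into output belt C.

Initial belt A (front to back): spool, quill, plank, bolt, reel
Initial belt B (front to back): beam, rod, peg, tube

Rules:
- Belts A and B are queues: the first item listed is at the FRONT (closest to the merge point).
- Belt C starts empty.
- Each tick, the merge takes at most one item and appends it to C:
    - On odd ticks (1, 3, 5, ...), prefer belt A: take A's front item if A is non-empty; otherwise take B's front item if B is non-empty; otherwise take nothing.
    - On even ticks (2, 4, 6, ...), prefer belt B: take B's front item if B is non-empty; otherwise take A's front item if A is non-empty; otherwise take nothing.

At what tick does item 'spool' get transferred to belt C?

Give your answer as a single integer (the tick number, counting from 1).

Answer: 1

Derivation:
Tick 1: prefer A, take spool from A; A=[quill,plank,bolt,reel] B=[beam,rod,peg,tube] C=[spool]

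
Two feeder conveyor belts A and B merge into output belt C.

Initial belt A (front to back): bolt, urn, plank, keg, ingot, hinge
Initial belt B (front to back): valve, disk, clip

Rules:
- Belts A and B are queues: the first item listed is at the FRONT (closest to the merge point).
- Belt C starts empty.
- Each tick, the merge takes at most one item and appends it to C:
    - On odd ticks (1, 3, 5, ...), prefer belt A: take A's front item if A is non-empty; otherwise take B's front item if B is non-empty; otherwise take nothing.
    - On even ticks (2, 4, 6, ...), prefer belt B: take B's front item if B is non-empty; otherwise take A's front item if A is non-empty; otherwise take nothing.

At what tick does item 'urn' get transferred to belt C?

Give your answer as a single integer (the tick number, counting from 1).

Tick 1: prefer A, take bolt from A; A=[urn,plank,keg,ingot,hinge] B=[valve,disk,clip] C=[bolt]
Tick 2: prefer B, take valve from B; A=[urn,plank,keg,ingot,hinge] B=[disk,clip] C=[bolt,valve]
Tick 3: prefer A, take urn from A; A=[plank,keg,ingot,hinge] B=[disk,clip] C=[bolt,valve,urn]

Answer: 3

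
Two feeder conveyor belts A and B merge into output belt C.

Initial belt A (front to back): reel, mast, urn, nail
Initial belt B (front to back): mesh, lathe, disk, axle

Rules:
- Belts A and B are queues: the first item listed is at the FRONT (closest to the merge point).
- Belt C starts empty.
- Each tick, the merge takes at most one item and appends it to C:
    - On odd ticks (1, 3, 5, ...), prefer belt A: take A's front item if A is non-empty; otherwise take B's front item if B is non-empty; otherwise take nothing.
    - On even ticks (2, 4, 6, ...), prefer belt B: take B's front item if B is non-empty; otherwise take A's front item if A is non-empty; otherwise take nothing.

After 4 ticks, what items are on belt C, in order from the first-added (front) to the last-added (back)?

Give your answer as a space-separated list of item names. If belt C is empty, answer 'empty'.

Tick 1: prefer A, take reel from A; A=[mast,urn,nail] B=[mesh,lathe,disk,axle] C=[reel]
Tick 2: prefer B, take mesh from B; A=[mast,urn,nail] B=[lathe,disk,axle] C=[reel,mesh]
Tick 3: prefer A, take mast from A; A=[urn,nail] B=[lathe,disk,axle] C=[reel,mesh,mast]
Tick 4: prefer B, take lathe from B; A=[urn,nail] B=[disk,axle] C=[reel,mesh,mast,lathe]

Answer: reel mesh mast lathe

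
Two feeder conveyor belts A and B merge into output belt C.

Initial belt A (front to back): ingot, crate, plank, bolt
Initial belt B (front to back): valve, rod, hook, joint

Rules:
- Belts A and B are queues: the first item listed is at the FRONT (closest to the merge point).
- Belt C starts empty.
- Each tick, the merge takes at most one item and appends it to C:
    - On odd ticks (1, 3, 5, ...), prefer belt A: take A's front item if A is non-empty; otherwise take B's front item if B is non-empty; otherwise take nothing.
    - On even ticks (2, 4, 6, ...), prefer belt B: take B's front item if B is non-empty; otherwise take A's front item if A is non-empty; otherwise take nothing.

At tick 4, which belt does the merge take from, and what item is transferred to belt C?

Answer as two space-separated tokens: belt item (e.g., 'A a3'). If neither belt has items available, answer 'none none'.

Tick 1: prefer A, take ingot from A; A=[crate,plank,bolt] B=[valve,rod,hook,joint] C=[ingot]
Tick 2: prefer B, take valve from B; A=[crate,plank,bolt] B=[rod,hook,joint] C=[ingot,valve]
Tick 3: prefer A, take crate from A; A=[plank,bolt] B=[rod,hook,joint] C=[ingot,valve,crate]
Tick 4: prefer B, take rod from B; A=[plank,bolt] B=[hook,joint] C=[ingot,valve,crate,rod]

Answer: B rod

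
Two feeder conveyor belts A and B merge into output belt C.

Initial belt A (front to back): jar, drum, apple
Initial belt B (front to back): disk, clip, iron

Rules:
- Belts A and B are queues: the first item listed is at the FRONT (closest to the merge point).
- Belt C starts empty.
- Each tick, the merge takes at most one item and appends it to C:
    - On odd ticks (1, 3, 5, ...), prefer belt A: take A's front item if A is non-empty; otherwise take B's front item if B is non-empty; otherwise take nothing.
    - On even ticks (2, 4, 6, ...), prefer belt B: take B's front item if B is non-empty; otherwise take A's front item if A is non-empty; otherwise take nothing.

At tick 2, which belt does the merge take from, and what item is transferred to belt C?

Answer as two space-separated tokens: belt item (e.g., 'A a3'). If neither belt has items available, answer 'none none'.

Answer: B disk

Derivation:
Tick 1: prefer A, take jar from A; A=[drum,apple] B=[disk,clip,iron] C=[jar]
Tick 2: prefer B, take disk from B; A=[drum,apple] B=[clip,iron] C=[jar,disk]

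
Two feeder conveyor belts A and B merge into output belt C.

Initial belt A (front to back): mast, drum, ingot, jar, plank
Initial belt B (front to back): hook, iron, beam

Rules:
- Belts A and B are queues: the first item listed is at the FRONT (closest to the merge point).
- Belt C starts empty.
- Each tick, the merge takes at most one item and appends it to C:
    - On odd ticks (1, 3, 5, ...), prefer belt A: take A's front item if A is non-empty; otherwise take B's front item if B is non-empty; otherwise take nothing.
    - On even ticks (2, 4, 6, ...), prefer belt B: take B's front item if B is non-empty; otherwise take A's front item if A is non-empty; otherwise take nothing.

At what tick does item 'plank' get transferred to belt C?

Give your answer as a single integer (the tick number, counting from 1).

Answer: 8

Derivation:
Tick 1: prefer A, take mast from A; A=[drum,ingot,jar,plank] B=[hook,iron,beam] C=[mast]
Tick 2: prefer B, take hook from B; A=[drum,ingot,jar,plank] B=[iron,beam] C=[mast,hook]
Tick 3: prefer A, take drum from A; A=[ingot,jar,plank] B=[iron,beam] C=[mast,hook,drum]
Tick 4: prefer B, take iron from B; A=[ingot,jar,plank] B=[beam] C=[mast,hook,drum,iron]
Tick 5: prefer A, take ingot from A; A=[jar,plank] B=[beam] C=[mast,hook,drum,iron,ingot]
Tick 6: prefer B, take beam from B; A=[jar,plank] B=[-] C=[mast,hook,drum,iron,ingot,beam]
Tick 7: prefer A, take jar from A; A=[plank] B=[-] C=[mast,hook,drum,iron,ingot,beam,jar]
Tick 8: prefer B, take plank from A; A=[-] B=[-] C=[mast,hook,drum,iron,ingot,beam,jar,plank]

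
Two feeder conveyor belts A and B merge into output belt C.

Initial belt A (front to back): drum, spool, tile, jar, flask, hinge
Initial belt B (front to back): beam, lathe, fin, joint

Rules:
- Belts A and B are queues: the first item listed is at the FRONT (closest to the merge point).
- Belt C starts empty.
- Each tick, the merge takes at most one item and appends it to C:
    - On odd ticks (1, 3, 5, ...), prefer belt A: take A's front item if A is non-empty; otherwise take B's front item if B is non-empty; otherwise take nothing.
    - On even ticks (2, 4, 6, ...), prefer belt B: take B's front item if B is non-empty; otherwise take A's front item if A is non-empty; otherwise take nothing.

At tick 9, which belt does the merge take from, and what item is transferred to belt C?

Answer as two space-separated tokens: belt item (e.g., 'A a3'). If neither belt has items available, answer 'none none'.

Tick 1: prefer A, take drum from A; A=[spool,tile,jar,flask,hinge] B=[beam,lathe,fin,joint] C=[drum]
Tick 2: prefer B, take beam from B; A=[spool,tile,jar,flask,hinge] B=[lathe,fin,joint] C=[drum,beam]
Tick 3: prefer A, take spool from A; A=[tile,jar,flask,hinge] B=[lathe,fin,joint] C=[drum,beam,spool]
Tick 4: prefer B, take lathe from B; A=[tile,jar,flask,hinge] B=[fin,joint] C=[drum,beam,spool,lathe]
Tick 5: prefer A, take tile from A; A=[jar,flask,hinge] B=[fin,joint] C=[drum,beam,spool,lathe,tile]
Tick 6: prefer B, take fin from B; A=[jar,flask,hinge] B=[joint] C=[drum,beam,spool,lathe,tile,fin]
Tick 7: prefer A, take jar from A; A=[flask,hinge] B=[joint] C=[drum,beam,spool,lathe,tile,fin,jar]
Tick 8: prefer B, take joint from B; A=[flask,hinge] B=[-] C=[drum,beam,spool,lathe,tile,fin,jar,joint]
Tick 9: prefer A, take flask from A; A=[hinge] B=[-] C=[drum,beam,spool,lathe,tile,fin,jar,joint,flask]

Answer: A flask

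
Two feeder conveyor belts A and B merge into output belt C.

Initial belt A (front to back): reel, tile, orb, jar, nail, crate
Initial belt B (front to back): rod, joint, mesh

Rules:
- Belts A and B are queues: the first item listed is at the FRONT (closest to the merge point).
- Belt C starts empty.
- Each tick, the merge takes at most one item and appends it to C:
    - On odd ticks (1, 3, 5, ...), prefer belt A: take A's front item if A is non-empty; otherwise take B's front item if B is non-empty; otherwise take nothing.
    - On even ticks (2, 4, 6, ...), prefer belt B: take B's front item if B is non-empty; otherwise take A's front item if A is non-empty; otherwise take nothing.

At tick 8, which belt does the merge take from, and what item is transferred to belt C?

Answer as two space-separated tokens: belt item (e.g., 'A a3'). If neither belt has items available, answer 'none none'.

Answer: A nail

Derivation:
Tick 1: prefer A, take reel from A; A=[tile,orb,jar,nail,crate] B=[rod,joint,mesh] C=[reel]
Tick 2: prefer B, take rod from B; A=[tile,orb,jar,nail,crate] B=[joint,mesh] C=[reel,rod]
Tick 3: prefer A, take tile from A; A=[orb,jar,nail,crate] B=[joint,mesh] C=[reel,rod,tile]
Tick 4: prefer B, take joint from B; A=[orb,jar,nail,crate] B=[mesh] C=[reel,rod,tile,joint]
Tick 5: prefer A, take orb from A; A=[jar,nail,crate] B=[mesh] C=[reel,rod,tile,joint,orb]
Tick 6: prefer B, take mesh from B; A=[jar,nail,crate] B=[-] C=[reel,rod,tile,joint,orb,mesh]
Tick 7: prefer A, take jar from A; A=[nail,crate] B=[-] C=[reel,rod,tile,joint,orb,mesh,jar]
Tick 8: prefer B, take nail from A; A=[crate] B=[-] C=[reel,rod,tile,joint,orb,mesh,jar,nail]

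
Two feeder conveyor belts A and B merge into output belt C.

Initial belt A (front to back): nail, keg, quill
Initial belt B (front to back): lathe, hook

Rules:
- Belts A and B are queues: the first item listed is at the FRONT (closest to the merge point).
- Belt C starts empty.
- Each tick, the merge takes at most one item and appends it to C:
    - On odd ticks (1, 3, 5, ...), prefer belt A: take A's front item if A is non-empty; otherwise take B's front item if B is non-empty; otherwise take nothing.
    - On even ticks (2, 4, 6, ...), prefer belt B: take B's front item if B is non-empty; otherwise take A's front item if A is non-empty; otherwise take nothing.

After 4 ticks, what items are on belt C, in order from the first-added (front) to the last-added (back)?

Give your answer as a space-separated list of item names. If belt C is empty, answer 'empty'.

Answer: nail lathe keg hook

Derivation:
Tick 1: prefer A, take nail from A; A=[keg,quill] B=[lathe,hook] C=[nail]
Tick 2: prefer B, take lathe from B; A=[keg,quill] B=[hook] C=[nail,lathe]
Tick 3: prefer A, take keg from A; A=[quill] B=[hook] C=[nail,lathe,keg]
Tick 4: prefer B, take hook from B; A=[quill] B=[-] C=[nail,lathe,keg,hook]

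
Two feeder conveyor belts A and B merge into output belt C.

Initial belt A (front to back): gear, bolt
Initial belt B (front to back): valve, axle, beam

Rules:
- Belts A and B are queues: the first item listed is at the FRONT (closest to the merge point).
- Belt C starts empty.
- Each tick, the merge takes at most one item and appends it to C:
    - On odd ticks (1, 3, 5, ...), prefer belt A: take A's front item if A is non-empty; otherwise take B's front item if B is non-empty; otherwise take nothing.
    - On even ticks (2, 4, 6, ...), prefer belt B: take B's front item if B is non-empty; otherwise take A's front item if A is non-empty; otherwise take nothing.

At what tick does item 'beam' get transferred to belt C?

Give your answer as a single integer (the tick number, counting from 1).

Tick 1: prefer A, take gear from A; A=[bolt] B=[valve,axle,beam] C=[gear]
Tick 2: prefer B, take valve from B; A=[bolt] B=[axle,beam] C=[gear,valve]
Tick 3: prefer A, take bolt from A; A=[-] B=[axle,beam] C=[gear,valve,bolt]
Tick 4: prefer B, take axle from B; A=[-] B=[beam] C=[gear,valve,bolt,axle]
Tick 5: prefer A, take beam from B; A=[-] B=[-] C=[gear,valve,bolt,axle,beam]

Answer: 5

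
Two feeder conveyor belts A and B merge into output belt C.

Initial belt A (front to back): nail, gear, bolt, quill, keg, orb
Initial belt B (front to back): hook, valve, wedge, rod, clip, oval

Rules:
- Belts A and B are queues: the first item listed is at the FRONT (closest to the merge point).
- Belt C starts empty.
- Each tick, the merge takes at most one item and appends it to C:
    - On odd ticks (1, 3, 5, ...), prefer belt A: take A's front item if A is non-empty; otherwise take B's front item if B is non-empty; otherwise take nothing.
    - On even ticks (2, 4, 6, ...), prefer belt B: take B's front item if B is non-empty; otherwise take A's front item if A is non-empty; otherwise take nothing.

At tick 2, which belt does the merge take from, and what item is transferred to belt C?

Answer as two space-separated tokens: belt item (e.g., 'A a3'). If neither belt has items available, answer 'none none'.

Answer: B hook

Derivation:
Tick 1: prefer A, take nail from A; A=[gear,bolt,quill,keg,orb] B=[hook,valve,wedge,rod,clip,oval] C=[nail]
Tick 2: prefer B, take hook from B; A=[gear,bolt,quill,keg,orb] B=[valve,wedge,rod,clip,oval] C=[nail,hook]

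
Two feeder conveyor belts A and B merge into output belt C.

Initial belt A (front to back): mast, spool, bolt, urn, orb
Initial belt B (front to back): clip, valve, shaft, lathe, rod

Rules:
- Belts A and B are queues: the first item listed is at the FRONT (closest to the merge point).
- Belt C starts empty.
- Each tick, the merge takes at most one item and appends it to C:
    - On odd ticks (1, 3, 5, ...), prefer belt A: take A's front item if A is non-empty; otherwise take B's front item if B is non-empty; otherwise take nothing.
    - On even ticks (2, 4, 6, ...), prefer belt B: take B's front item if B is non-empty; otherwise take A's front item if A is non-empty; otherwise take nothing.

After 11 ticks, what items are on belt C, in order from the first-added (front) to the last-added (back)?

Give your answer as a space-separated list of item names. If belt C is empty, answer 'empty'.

Tick 1: prefer A, take mast from A; A=[spool,bolt,urn,orb] B=[clip,valve,shaft,lathe,rod] C=[mast]
Tick 2: prefer B, take clip from B; A=[spool,bolt,urn,orb] B=[valve,shaft,lathe,rod] C=[mast,clip]
Tick 3: prefer A, take spool from A; A=[bolt,urn,orb] B=[valve,shaft,lathe,rod] C=[mast,clip,spool]
Tick 4: prefer B, take valve from B; A=[bolt,urn,orb] B=[shaft,lathe,rod] C=[mast,clip,spool,valve]
Tick 5: prefer A, take bolt from A; A=[urn,orb] B=[shaft,lathe,rod] C=[mast,clip,spool,valve,bolt]
Tick 6: prefer B, take shaft from B; A=[urn,orb] B=[lathe,rod] C=[mast,clip,spool,valve,bolt,shaft]
Tick 7: prefer A, take urn from A; A=[orb] B=[lathe,rod] C=[mast,clip,spool,valve,bolt,shaft,urn]
Tick 8: prefer B, take lathe from B; A=[orb] B=[rod] C=[mast,clip,spool,valve,bolt,shaft,urn,lathe]
Tick 9: prefer A, take orb from A; A=[-] B=[rod] C=[mast,clip,spool,valve,bolt,shaft,urn,lathe,orb]
Tick 10: prefer B, take rod from B; A=[-] B=[-] C=[mast,clip,spool,valve,bolt,shaft,urn,lathe,orb,rod]
Tick 11: prefer A, both empty, nothing taken; A=[-] B=[-] C=[mast,clip,spool,valve,bolt,shaft,urn,lathe,orb,rod]

Answer: mast clip spool valve bolt shaft urn lathe orb rod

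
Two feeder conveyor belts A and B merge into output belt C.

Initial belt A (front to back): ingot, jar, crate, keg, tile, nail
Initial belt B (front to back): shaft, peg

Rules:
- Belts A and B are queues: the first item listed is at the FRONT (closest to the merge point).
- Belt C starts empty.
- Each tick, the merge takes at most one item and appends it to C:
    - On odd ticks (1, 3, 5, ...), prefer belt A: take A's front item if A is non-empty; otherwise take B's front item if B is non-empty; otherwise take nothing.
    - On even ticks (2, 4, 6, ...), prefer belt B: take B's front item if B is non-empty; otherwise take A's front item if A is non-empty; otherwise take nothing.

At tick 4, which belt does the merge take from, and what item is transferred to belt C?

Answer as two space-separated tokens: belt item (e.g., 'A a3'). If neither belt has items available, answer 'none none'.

Tick 1: prefer A, take ingot from A; A=[jar,crate,keg,tile,nail] B=[shaft,peg] C=[ingot]
Tick 2: prefer B, take shaft from B; A=[jar,crate,keg,tile,nail] B=[peg] C=[ingot,shaft]
Tick 3: prefer A, take jar from A; A=[crate,keg,tile,nail] B=[peg] C=[ingot,shaft,jar]
Tick 4: prefer B, take peg from B; A=[crate,keg,tile,nail] B=[-] C=[ingot,shaft,jar,peg]

Answer: B peg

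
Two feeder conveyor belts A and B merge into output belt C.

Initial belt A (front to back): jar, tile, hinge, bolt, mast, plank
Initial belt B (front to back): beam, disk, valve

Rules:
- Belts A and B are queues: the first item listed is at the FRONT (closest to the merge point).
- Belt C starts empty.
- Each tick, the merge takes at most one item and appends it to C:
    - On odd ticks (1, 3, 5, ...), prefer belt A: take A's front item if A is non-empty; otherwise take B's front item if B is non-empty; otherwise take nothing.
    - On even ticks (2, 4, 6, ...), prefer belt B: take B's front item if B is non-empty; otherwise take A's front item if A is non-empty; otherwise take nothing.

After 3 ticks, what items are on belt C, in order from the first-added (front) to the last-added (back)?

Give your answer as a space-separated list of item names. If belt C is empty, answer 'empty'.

Answer: jar beam tile

Derivation:
Tick 1: prefer A, take jar from A; A=[tile,hinge,bolt,mast,plank] B=[beam,disk,valve] C=[jar]
Tick 2: prefer B, take beam from B; A=[tile,hinge,bolt,mast,plank] B=[disk,valve] C=[jar,beam]
Tick 3: prefer A, take tile from A; A=[hinge,bolt,mast,plank] B=[disk,valve] C=[jar,beam,tile]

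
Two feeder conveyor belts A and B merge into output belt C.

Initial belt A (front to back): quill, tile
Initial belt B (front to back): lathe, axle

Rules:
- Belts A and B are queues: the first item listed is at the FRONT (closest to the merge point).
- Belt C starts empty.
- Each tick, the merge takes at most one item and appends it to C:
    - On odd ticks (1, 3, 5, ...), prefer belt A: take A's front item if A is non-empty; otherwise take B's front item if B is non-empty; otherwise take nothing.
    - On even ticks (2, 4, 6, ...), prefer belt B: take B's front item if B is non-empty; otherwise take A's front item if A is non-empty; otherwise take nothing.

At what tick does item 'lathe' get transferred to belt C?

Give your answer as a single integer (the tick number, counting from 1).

Answer: 2

Derivation:
Tick 1: prefer A, take quill from A; A=[tile] B=[lathe,axle] C=[quill]
Tick 2: prefer B, take lathe from B; A=[tile] B=[axle] C=[quill,lathe]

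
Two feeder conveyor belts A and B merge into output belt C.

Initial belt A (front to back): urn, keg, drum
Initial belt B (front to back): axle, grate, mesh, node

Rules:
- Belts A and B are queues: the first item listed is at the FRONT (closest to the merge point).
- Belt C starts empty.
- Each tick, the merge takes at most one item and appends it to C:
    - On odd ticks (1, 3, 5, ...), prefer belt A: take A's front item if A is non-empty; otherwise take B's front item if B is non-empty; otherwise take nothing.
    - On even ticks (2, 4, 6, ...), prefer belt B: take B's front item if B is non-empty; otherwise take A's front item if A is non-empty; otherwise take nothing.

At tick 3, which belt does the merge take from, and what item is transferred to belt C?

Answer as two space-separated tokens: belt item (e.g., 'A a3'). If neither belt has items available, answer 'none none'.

Tick 1: prefer A, take urn from A; A=[keg,drum] B=[axle,grate,mesh,node] C=[urn]
Tick 2: prefer B, take axle from B; A=[keg,drum] B=[grate,mesh,node] C=[urn,axle]
Tick 3: prefer A, take keg from A; A=[drum] B=[grate,mesh,node] C=[urn,axle,keg]

Answer: A keg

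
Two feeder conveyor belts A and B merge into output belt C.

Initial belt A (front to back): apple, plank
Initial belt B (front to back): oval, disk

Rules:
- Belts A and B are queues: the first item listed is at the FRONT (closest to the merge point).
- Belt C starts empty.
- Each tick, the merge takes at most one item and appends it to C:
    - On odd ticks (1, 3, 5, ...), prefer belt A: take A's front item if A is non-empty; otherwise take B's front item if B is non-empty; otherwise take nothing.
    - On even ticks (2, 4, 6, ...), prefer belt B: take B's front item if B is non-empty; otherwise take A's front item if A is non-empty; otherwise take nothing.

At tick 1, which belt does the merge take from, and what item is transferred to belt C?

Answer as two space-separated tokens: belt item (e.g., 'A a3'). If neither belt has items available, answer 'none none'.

Tick 1: prefer A, take apple from A; A=[plank] B=[oval,disk] C=[apple]

Answer: A apple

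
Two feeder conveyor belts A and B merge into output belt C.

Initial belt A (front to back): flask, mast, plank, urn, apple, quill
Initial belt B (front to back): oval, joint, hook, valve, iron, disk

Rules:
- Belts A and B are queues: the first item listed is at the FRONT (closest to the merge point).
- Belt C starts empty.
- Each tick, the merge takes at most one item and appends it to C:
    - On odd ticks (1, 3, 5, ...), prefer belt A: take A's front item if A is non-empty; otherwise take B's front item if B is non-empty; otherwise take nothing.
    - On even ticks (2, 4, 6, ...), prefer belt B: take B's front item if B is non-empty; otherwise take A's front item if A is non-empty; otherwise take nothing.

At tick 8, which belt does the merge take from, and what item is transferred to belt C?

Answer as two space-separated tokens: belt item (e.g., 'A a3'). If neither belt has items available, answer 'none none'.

Answer: B valve

Derivation:
Tick 1: prefer A, take flask from A; A=[mast,plank,urn,apple,quill] B=[oval,joint,hook,valve,iron,disk] C=[flask]
Tick 2: prefer B, take oval from B; A=[mast,plank,urn,apple,quill] B=[joint,hook,valve,iron,disk] C=[flask,oval]
Tick 3: prefer A, take mast from A; A=[plank,urn,apple,quill] B=[joint,hook,valve,iron,disk] C=[flask,oval,mast]
Tick 4: prefer B, take joint from B; A=[plank,urn,apple,quill] B=[hook,valve,iron,disk] C=[flask,oval,mast,joint]
Tick 5: prefer A, take plank from A; A=[urn,apple,quill] B=[hook,valve,iron,disk] C=[flask,oval,mast,joint,plank]
Tick 6: prefer B, take hook from B; A=[urn,apple,quill] B=[valve,iron,disk] C=[flask,oval,mast,joint,plank,hook]
Tick 7: prefer A, take urn from A; A=[apple,quill] B=[valve,iron,disk] C=[flask,oval,mast,joint,plank,hook,urn]
Tick 8: prefer B, take valve from B; A=[apple,quill] B=[iron,disk] C=[flask,oval,mast,joint,plank,hook,urn,valve]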